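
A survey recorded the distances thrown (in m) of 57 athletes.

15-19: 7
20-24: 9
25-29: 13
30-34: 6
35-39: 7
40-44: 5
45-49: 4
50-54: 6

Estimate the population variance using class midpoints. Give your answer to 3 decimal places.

Midpoints: 17, 22, 27, 32, 37, 42, 47, 52
n = 57, Σfm = 1829, mean = 32.0877
Σfm² = 65463
Σf(m − x̄)² = Σfm² − (Σfm)²/n = 65463 − 1829²/57 = 6774.5614
Population variance = 6774.5614 / 57 = 118.8520

118.852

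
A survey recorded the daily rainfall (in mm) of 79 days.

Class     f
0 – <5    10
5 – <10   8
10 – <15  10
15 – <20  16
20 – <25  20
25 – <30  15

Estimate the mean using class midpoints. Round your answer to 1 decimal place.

Midpoints: 2.5, 7.5, 12.5, 17.5, 22.5, 27.5
Σfm = 10×2.5 + 8×7.5 + 10×12.5 + 16×17.5 + 20×22.5 + 15×27.5 = 1352.5
n = Σf = 79
Mean = 1352.5 / 79 = 17.1203

17.1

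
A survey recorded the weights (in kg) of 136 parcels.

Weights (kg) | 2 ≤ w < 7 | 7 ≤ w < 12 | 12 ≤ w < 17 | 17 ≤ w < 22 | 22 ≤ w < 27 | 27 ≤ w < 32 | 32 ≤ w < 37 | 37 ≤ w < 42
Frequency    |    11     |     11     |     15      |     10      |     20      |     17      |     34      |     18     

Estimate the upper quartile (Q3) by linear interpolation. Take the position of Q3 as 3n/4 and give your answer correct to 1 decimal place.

Cumulative frequencies: 11, 22, 37, 47, 67, 84, 118, 136
n = 136; position = 3n/4 = 102.
This falls in the class 32 ≤ w < 37: L = 32, F = 84, f = 34, h = 5.
Upper quartile ≈ 32 + ((102 − 84) / 34) × 5 = 34.6471

34.6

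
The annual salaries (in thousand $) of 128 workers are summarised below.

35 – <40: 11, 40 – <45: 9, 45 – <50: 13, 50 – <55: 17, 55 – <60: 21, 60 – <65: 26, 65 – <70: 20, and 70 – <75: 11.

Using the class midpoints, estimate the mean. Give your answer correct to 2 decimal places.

56.91

Midpoints: 37.5, 42.5, 47.5, 52.5, 57.5, 62.5, 67.5, 72.5
Σfm = 11×37.5 + 9×42.5 + 13×47.5 + 17×52.5 + 21×57.5 + 26×62.5 + 20×67.5 + 11×72.5 = 7285
n = Σf = 128
Mean = 7285 / 128 = 56.9141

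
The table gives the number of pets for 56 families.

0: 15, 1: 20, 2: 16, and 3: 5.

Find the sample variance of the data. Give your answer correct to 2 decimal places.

0.89

Values: 0, 1, 2, 3
n = 56, Σfx = 67, mean = 1.1964
Σfx² = 129
Σf(x − x̄)² = Σfx² − (Σfx)²/n = 129 − 67²/56 = 48.8393
Sample variance = 48.8393 / 55 = 0.8880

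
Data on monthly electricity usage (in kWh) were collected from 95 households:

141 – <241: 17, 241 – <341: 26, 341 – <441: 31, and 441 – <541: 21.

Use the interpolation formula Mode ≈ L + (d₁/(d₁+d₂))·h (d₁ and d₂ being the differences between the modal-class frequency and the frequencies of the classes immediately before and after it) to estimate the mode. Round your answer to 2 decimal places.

Modal class: 341 – <441 (highest frequency 31).
d₁ = 31 − 26 = 5, d₂ = 31 − 21 = 10
Mode ≈ 341 + (5/(5+10)) × 100 = 341 + 33.3333 = 374.3333

374.33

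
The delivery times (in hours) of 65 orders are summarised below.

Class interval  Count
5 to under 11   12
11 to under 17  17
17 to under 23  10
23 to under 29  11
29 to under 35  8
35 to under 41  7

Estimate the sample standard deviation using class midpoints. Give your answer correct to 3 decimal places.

Midpoints: 8, 14, 20, 26, 32, 38
n = 65, Σfm = 1342, mean = 20.6462
Σfm² = 33836
Σf(m − x̄)² = Σfm² − (Σfm)²/n = 33836 − 1342²/65 = 6128.8615
Sample variance = 6128.8615 / 64 = 95.7635
Standard deviation = √95.7635 = 9.7859

9.786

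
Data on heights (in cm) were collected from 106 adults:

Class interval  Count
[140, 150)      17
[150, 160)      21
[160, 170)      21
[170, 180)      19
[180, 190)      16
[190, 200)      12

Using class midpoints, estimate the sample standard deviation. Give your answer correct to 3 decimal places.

Midpoints: 145, 155, 165, 175, 185, 195
n = 106, Σfm = 17810, mean = 168.0189
Σfm² = 3019450
Σf(m − x̄)² = Σfm² − (Σfm)²/n = 3019450 − 17810²/106 = 27033.9623
Sample variance = 27033.9623 / 105 = 257.4663
Standard deviation = √257.4663 = 16.0458

16.046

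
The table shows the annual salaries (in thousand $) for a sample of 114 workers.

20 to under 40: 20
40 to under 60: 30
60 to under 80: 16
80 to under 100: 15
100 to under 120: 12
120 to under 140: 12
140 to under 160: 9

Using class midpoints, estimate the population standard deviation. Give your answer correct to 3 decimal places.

37.941

Midpoints: 30, 50, 70, 90, 110, 130, 150
n = 114, Σfm = 8800, mean = 77.1930
Σfm² = 843400
Σf(m − x̄)² = Σfm² − (Σfm)²/n = 843400 − 8800²/114 = 164101.7544
Population variance = 164101.7544 / 114 = 1439.4891
Standard deviation = √1439.4891 = 37.9406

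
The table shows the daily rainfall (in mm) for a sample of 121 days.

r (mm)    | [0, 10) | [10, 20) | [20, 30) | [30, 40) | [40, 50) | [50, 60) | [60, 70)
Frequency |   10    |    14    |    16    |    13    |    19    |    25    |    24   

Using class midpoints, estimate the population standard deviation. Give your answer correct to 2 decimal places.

Midpoints: 5, 15, 25, 35, 45, 55, 65
n = 121, Σfm = 4905, mean = 40.5372
Σfm² = 244825
Σf(m − x̄)² = Σfm² − (Σfm)²/n = 244825 − 4905²/121 = 45990.0826
Population variance = 45990.0826 / 121 = 380.0833
Standard deviation = √380.0833 = 19.4957

19.50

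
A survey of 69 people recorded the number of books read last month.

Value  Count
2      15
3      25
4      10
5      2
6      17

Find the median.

Cumulative frequencies: 15, 40, 50, 52, 69
n = 69, so the median is the value in position (n+1)/2 = 35.
Position 35 falls at value 3.

3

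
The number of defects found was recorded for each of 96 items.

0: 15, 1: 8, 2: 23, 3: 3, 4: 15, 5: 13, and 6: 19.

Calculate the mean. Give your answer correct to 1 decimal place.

3.1

Values: 0, 1, 2, 3, 4, 5, 6
Σfx = 15×0 + 8×1 + 23×2 + 3×3 + 15×4 + 13×5 + 19×6 = 302
n = Σf = 96
Mean = 302 / 96 = 3.1458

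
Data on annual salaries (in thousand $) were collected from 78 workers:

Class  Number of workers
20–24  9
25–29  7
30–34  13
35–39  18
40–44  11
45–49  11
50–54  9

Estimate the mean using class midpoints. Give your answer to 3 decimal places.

37.385

Midpoints: 22, 27, 32, 37, 42, 47, 52
Σfm = 9×22 + 7×27 + 13×32 + 18×37 + 11×42 + 11×47 + 9×52 = 2916
n = Σf = 78
Mean = 2916 / 78 = 37.3846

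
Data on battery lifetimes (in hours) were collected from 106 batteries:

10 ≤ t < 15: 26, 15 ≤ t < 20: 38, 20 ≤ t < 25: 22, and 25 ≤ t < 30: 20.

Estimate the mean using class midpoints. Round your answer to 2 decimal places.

19.20

Midpoints: 12.5, 17.5, 22.5, 27.5
Σfm = 26×12.5 + 38×17.5 + 22×22.5 + 20×27.5 = 2035
n = Σf = 106
Mean = 2035 / 106 = 19.1981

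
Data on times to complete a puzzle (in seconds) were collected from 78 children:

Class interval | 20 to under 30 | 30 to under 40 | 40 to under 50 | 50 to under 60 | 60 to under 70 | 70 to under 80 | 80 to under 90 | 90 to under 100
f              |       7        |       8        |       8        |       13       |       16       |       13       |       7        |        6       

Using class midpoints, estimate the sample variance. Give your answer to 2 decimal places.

Midpoints: 25, 35, 45, 55, 65, 75, 85, 95
n = 78, Σfm = 4710, mean = 60.3846
Σfm² = 315150
Σf(m − x̄)² = Σfm² − (Σfm)²/n = 315150 − 4710²/78 = 30738.4615
Sample variance = 30738.4615 / 77 = 399.2008

399.20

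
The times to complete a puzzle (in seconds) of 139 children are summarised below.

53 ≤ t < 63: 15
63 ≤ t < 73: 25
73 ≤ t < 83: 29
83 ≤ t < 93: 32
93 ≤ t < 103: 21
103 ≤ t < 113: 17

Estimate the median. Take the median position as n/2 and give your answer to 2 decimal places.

Cumulative frequencies: 15, 40, 69, 101, 122, 139
n = 139; position = n/2 = 69.5.
This falls in the class 83 ≤ t < 93: L = 83, F = 69, f = 32, h = 10.
Median ≈ 83 + ((69.5 − 69) / 32) × 10 = 83.1562

83.16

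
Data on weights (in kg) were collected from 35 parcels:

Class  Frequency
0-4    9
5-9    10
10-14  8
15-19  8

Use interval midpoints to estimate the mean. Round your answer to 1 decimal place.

9.1

Midpoints: 2, 7, 12, 17
Σfm = 9×2 + 10×7 + 8×12 + 8×17 = 320
n = Σf = 35
Mean = 320 / 35 = 9.1429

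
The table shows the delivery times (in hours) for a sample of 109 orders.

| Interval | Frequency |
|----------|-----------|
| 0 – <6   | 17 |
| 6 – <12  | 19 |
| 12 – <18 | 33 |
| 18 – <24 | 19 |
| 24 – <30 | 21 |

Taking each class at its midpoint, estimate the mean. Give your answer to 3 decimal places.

15.440

Midpoints: 3, 9, 15, 21, 27
Σfm = 17×3 + 19×9 + 33×15 + 19×21 + 21×27 = 1683
n = Σf = 109
Mean = 1683 / 109 = 15.4404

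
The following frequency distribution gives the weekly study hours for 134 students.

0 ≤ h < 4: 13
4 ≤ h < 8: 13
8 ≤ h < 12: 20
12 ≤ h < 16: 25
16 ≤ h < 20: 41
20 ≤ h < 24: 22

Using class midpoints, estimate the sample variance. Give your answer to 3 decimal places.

38.256

Midpoints: 2, 6, 10, 14, 18, 22
n = 134, Σfm = 1876, mean = 14.0000
Σfm² = 31352
Σf(m − x̄)² = Σfm² − (Σfm)²/n = 31352 − 1876²/134 = 5088.0000
Sample variance = 5088.0000 / 133 = 38.2556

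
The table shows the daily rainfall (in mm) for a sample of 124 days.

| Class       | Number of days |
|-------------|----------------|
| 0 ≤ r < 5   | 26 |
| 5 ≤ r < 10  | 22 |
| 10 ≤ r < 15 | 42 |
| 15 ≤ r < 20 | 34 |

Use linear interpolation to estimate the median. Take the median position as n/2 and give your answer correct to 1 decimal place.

Cumulative frequencies: 26, 48, 90, 124
n = 124; position = n/2 = 62.
This falls in the class 10 ≤ r < 15: L = 10, F = 48, f = 42, h = 5.
Median ≈ 10 + ((62 − 48) / 42) × 5 = 11.6667

11.7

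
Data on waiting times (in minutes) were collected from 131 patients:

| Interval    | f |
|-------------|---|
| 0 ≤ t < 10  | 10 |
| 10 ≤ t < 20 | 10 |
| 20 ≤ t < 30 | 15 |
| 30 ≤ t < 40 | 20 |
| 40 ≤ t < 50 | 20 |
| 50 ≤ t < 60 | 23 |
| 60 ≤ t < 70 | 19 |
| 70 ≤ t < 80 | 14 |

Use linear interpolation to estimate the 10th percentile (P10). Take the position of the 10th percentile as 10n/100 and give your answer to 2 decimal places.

13.10

Cumulative frequencies: 10, 20, 35, 55, 75, 98, 117, 131
n = 131; position = 10n/100 = 13.1.
This falls in the class 10 ≤ t < 20: L = 10, F = 10, f = 10, h = 10.
10th percentile ≈ 10 + ((13.1 − 10) / 10) × 10 = 13.1000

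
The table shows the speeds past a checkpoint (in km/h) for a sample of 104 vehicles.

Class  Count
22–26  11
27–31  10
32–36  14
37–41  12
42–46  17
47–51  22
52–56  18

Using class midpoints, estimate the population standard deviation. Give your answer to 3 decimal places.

9.779

Midpoints: 24, 29, 34, 39, 44, 49, 54
n = 104, Σfm = 4296, mean = 41.3077
Σfm² = 187404
Σf(m − x̄)² = Σfm² − (Σfm)²/n = 187404 − 4296²/104 = 9946.1538
Population variance = 9946.1538 / 104 = 95.6361
Standard deviation = √95.6361 = 9.7794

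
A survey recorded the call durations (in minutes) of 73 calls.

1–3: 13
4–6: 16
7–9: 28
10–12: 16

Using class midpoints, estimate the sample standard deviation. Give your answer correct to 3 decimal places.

3.057

Midpoints: 2, 5, 8, 11
n = 73, Σfm = 506, mean = 6.9315
Σfm² = 4180
Σf(m − x̄)² = Σfm² − (Σfm)²/n = 4180 − 506²/73 = 672.6575
Sample variance = 672.6575 / 72 = 9.3425
Standard deviation = √9.3425 = 3.0565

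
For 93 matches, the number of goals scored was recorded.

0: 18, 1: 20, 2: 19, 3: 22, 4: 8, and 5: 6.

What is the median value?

Cumulative frequencies: 18, 38, 57, 79, 87, 93
n = 93, so the median is the value in position (n+1)/2 = 47.
Position 47 falls at value 2.

2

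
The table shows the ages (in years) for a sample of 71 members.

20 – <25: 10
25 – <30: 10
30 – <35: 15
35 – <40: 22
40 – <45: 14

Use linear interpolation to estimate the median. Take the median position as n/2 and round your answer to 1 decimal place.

Cumulative frequencies: 10, 20, 35, 57, 71
n = 71; position = n/2 = 35.5.
This falls in the class 35 – <40: L = 35, F = 35, f = 22, h = 5.
Median ≈ 35 + ((35.5 − 35) / 22) × 5 = 35.1136

35.1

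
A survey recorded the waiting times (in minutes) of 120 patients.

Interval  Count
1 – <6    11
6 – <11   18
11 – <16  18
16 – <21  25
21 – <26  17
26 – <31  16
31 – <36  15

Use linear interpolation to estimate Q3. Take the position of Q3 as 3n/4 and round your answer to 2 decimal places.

Cumulative frequencies: 11, 29, 47, 72, 89, 105, 120
n = 120; position = 3n/4 = 90.
This falls in the class 26 – <31: L = 26, F = 89, f = 16, h = 5.
Upper quartile ≈ 26 + ((90 − 89) / 16) × 5 = 26.3125

26.31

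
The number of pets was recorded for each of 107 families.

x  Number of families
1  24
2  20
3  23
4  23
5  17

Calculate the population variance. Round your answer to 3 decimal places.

1.924

Values: 1, 2, 3, 4, 5
n = 107, Σfx = 310, mean = 2.8972
Σfx² = 1104
Σf(x − x̄)² = Σfx² − (Σfx)²/n = 1104 − 310²/107 = 205.8692
Population variance = 205.8692 / 107 = 1.9240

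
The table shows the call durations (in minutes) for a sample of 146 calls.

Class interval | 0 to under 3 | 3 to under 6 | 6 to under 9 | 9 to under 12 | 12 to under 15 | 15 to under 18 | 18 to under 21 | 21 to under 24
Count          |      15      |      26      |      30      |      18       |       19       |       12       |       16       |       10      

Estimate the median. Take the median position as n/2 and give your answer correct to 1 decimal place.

9.3

Cumulative frequencies: 15, 41, 71, 89, 108, 120, 136, 146
n = 146; position = n/2 = 73.
This falls in the class 9 to under 12: L = 9, F = 71, f = 18, h = 3.
Median ≈ 9 + ((73 − 71) / 18) × 3 = 9.3333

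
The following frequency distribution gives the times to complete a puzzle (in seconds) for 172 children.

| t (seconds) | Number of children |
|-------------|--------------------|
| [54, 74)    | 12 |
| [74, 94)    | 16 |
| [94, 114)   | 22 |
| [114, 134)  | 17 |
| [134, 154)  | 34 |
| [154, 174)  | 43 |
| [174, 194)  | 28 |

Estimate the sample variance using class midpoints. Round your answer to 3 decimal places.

1348.402

Midpoints: 64, 84, 104, 124, 144, 164, 184
n = 172, Σfm = 23608, mean = 137.2558
Σfm² = 3470912
Σf(m − x̄)² = Σfm² − (Σfm)²/n = 3470912 − 23608²/172 = 230576.7442
Sample variance = 230576.7442 / 171 = 1348.4020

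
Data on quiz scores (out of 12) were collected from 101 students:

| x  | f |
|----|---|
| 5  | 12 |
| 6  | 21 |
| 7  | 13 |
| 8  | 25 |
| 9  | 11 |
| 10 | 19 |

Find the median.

8

Cumulative frequencies: 12, 33, 46, 71, 82, 101
n = 101, so the median is the value in position (n+1)/2 = 51.
Position 51 falls at value 8.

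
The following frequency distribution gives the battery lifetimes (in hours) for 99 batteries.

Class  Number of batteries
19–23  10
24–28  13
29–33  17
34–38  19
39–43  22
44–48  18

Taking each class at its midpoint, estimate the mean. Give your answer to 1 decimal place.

35.2

Midpoints: 21, 26, 31, 36, 41, 46
Σfm = 10×21 + 13×26 + 17×31 + 19×36 + 22×41 + 18×46 = 3489
n = Σf = 99
Mean = 3489 / 99 = 35.2424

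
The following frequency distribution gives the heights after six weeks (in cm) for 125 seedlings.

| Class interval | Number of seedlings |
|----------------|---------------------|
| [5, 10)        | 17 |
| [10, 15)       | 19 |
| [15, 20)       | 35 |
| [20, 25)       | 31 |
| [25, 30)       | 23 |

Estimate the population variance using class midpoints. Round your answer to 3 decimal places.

41.078

Midpoints: 7.5, 12.5, 17.5, 22.5, 27.5
n = 125, Σfm = 2307.5, mean = 18.4600
Σfm² = 47731.25
Σf(m − x̄)² = Σfm² − (Σfm)²/n = 47731.25 − 2307.5²/125 = 5134.8000
Population variance = 5134.8000 / 125 = 41.0784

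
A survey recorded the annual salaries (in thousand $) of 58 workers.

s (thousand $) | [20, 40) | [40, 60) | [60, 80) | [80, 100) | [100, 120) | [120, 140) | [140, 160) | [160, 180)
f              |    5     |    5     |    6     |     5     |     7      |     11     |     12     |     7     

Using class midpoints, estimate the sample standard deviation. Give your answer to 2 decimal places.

Midpoints: 30, 50, 70, 90, 110, 130, 150, 170
n = 58, Σfm = 6460, mean = 111.3793
Σfm² = 829800
Σf(m − x̄)² = Σfm² − (Σfm)²/n = 829800 − 6460²/58 = 110289.6552
Sample variance = 110289.6552 / 57 = 1934.9062
Standard deviation = √1934.9062 = 43.9876

43.99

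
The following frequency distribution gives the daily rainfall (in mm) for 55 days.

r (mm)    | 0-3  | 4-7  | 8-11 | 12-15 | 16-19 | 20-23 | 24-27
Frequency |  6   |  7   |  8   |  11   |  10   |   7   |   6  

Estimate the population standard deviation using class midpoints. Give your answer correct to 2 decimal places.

Midpoints: 1.5, 5.5, 9.5, 13.5, 17.5, 21.5, 25.5
n = 55, Σfm = 750.5, mean = 13.6455
Σfm² = 13151.75
Σf(m − x̄)² = Σfm² − (Σfm)²/n = 13151.75 − 750.5²/55 = 2910.8364
Population variance = 2910.8364 / 55 = 52.9243
Standard deviation = √52.9243 = 7.2749

7.27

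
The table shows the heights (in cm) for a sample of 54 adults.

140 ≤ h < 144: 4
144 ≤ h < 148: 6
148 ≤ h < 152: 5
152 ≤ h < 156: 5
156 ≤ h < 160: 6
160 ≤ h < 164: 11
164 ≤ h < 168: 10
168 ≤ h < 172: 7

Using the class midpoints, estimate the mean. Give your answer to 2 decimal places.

Midpoints: 142, 146, 150, 154, 158, 162, 166, 170
Σfm = 4×142 + 6×146 + 5×150 + 5×154 + 6×158 + 11×162 + 10×166 + 7×170 = 8544
n = Σf = 54
Mean = 8544 / 54 = 158.2222

158.22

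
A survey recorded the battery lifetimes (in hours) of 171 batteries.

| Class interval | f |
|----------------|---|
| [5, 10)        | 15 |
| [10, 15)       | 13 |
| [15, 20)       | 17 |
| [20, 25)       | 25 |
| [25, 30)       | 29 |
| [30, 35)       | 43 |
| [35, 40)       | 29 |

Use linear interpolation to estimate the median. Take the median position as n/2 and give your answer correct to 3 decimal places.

Cumulative frequencies: 15, 28, 45, 70, 99, 142, 171
n = 171; position = n/2 = 85.5.
This falls in the class [25, 30): L = 25, F = 70, f = 29, h = 5.
Median ≈ 25 + ((85.5 − 70) / 29) × 5 = 27.6724

27.672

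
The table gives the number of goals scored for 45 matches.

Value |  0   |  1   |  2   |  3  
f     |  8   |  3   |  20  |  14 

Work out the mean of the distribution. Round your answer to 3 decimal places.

1.889

Values: 0, 1, 2, 3
Σfx = 8×0 + 3×1 + 20×2 + 14×3 = 85
n = Σf = 45
Mean = 85 / 45 = 1.8889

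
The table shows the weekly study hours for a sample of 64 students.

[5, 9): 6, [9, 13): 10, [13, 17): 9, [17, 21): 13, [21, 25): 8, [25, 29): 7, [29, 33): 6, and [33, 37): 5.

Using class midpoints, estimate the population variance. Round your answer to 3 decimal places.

Midpoints: 7, 11, 15, 19, 23, 27, 31, 35
n = 64, Σfm = 1268, mean = 19.8125
Σfm² = 29448
Σf(m − x̄)² = Σfm² − (Σfm)²/n = 29448 − 1268²/64 = 4325.7500
Population variance = 4325.7500 / 64 = 67.5898

67.590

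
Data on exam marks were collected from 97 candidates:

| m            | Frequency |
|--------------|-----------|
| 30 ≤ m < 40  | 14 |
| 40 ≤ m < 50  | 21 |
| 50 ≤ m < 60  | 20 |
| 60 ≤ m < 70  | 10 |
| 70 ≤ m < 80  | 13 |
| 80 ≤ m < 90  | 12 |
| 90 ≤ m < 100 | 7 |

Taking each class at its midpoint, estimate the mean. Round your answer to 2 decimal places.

Midpoints: 35, 45, 55, 65, 75, 85, 95
Σfm = 14×35 + 21×45 + 20×55 + 10×65 + 13×75 + 12×85 + 7×95 = 5845
n = Σf = 97
Mean = 5845 / 97 = 60.2577

60.26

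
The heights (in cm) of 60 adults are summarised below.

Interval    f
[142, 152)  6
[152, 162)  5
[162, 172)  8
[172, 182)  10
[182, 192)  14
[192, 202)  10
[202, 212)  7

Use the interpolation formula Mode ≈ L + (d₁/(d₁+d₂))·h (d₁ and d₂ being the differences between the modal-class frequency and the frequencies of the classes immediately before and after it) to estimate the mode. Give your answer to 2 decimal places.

Modal class: [182, 192) (highest frequency 14).
d₁ = 14 − 10 = 4, d₂ = 14 − 10 = 4
Mode ≈ 182 + (4/(4+4)) × 10 = 182 + 5.0000 = 187.0000

187.00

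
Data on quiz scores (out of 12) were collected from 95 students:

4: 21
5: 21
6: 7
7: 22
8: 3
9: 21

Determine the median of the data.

6

Cumulative frequencies: 21, 42, 49, 71, 74, 95
n = 95, so the median is the value in position (n+1)/2 = 48.
Position 48 falls at value 6.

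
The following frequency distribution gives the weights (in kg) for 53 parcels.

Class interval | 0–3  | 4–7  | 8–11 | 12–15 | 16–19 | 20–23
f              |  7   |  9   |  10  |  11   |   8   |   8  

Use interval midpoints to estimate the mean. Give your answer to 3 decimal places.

Midpoints: 1.5, 5.5, 9.5, 13.5, 17.5, 21.5
Σfm = 7×1.5 + 9×5.5 + 10×9.5 + 11×13.5 + 8×17.5 + 8×21.5 = 615.5
n = Σf = 53
Mean = 615.5 / 53 = 11.6132

11.613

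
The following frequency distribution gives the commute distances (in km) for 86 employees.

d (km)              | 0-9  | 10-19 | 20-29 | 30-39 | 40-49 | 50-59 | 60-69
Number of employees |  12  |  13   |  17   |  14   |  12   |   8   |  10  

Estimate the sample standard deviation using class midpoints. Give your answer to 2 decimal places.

Midpoints: 4.5, 14.5, 24.5, 34.5, 44.5, 54.5, 64.5
n = 86, Σfm = 2757, mean = 32.0581
Σfm² = 118971.5
Σf(m − x̄)² = Σfm² − (Σfm)²/n = 118971.5 − 2757²/86 = 30587.2093
Sample variance = 30587.2093 / 85 = 359.8495
Standard deviation = √359.8495 = 18.9697

18.97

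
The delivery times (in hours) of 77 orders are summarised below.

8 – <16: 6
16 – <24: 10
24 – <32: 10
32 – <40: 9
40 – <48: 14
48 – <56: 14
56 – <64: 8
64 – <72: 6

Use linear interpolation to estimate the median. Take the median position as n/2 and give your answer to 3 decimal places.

42.000

Cumulative frequencies: 6, 16, 26, 35, 49, 63, 71, 77
n = 77; position = n/2 = 38.5.
This falls in the class 40 – <48: L = 40, F = 35, f = 14, h = 8.
Median ≈ 40 + ((38.5 − 35) / 14) × 8 = 42.0000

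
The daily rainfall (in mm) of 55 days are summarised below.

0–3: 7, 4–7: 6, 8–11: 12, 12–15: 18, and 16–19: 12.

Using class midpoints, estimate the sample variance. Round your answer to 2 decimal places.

27.02

Midpoints: 1.5, 5.5, 9.5, 13.5, 17.5
n = 55, Σfm = 610.5, mean = 11.1000
Σfm² = 8235.75
Σf(m − x̄)² = Σfm² − (Σfm)²/n = 8235.75 − 610.5²/55 = 1459.2000
Sample variance = 1459.2000 / 54 = 27.0222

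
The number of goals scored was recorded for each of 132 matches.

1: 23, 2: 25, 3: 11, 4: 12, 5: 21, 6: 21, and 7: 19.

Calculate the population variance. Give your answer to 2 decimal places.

Values: 1, 2, 3, 4, 5, 6, 7
n = 132, Σfx = 518, mean = 3.9242
Σfx² = 2626
Σf(x − x̄)² = Σfx² − (Σfx)²/n = 2626 − 518²/132 = 593.2424
Population variance = 593.2424 / 132 = 4.4943

4.49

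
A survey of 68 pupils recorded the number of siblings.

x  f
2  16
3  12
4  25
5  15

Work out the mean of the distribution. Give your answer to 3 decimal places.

3.574

Values: 2, 3, 4, 5
Σfx = 16×2 + 12×3 + 25×4 + 15×5 = 243
n = Σf = 68
Mean = 243 / 68 = 3.5735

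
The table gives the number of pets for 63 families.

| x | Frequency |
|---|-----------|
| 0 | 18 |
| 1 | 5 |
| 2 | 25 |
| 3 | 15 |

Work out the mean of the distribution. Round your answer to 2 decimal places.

1.59

Values: 0, 1, 2, 3
Σfx = 18×0 + 5×1 + 25×2 + 15×3 = 100
n = Σf = 63
Mean = 100 / 63 = 1.5873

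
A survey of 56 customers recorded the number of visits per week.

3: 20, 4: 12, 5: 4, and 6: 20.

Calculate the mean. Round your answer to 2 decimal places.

Values: 3, 4, 5, 6
Σfx = 20×3 + 12×4 + 4×5 + 20×6 = 248
n = Σf = 56
Mean = 248 / 56 = 4.4286

4.43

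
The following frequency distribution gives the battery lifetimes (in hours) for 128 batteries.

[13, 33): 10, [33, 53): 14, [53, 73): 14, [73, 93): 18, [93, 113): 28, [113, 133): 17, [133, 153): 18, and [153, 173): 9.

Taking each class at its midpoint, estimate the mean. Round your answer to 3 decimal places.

Midpoints: 23, 43, 63, 83, 103, 123, 143, 163
Σfm = 10×23 + 14×43 + 14×63 + 18×83 + 28×103 + 17×123 + 18×143 + 9×163 = 12224
n = Σf = 128
Mean = 12224 / 128 = 95.5000

95.500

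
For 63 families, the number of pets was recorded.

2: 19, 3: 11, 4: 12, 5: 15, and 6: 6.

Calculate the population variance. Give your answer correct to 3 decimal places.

1.878

Values: 2, 3, 4, 5, 6
n = 63, Σfx = 230, mean = 3.6508
Σfx² = 958
Σf(x − x̄)² = Σfx² − (Σfx)²/n = 958 − 230²/63 = 118.3175
Population variance = 118.3175 / 63 = 1.8781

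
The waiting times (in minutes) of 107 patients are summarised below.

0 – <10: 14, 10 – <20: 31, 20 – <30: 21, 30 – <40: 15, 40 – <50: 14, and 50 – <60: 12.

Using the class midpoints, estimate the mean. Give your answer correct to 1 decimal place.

26.9

Midpoints: 5, 15, 25, 35, 45, 55
Σfm = 14×5 + 31×15 + 21×25 + 15×35 + 14×45 + 12×55 = 2875
n = Σf = 107
Mean = 2875 / 107 = 26.8692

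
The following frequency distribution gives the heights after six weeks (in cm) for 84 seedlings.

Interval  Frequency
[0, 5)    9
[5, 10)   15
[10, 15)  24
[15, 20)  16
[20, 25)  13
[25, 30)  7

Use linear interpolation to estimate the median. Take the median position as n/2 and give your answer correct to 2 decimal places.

13.75

Cumulative frequencies: 9, 24, 48, 64, 77, 84
n = 84; position = n/2 = 42.
This falls in the class [10, 15): L = 10, F = 24, f = 24, h = 5.
Median ≈ 10 + ((42 − 24) / 24) × 5 = 13.7500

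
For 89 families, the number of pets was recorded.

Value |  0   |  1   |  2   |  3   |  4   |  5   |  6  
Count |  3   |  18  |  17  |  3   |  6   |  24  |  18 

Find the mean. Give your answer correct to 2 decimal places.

Values: 0, 1, 2, 3, 4, 5, 6
Σfx = 3×0 + 18×1 + 17×2 + 3×3 + 6×4 + 24×5 + 18×6 = 313
n = Σf = 89
Mean = 313 / 89 = 3.5169

3.52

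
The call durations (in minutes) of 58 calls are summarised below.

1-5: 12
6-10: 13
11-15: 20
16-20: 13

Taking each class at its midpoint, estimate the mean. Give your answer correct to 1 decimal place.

Midpoints: 3, 8, 13, 18
Σfm = 12×3 + 13×8 + 20×13 + 13×18 = 634
n = Σf = 58
Mean = 634 / 58 = 10.9310

10.9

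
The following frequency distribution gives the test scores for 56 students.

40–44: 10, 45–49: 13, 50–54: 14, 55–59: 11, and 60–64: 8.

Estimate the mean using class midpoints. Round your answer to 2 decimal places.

51.46

Midpoints: 42, 47, 52, 57, 62
Σfm = 10×42 + 13×47 + 14×52 + 11×57 + 8×62 = 2882
n = Σf = 56
Mean = 2882 / 56 = 51.4643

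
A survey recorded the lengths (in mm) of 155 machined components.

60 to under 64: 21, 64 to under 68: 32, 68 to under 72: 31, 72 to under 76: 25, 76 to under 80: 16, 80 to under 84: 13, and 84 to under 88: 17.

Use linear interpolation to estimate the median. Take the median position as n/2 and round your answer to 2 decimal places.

71.16

Cumulative frequencies: 21, 53, 84, 109, 125, 138, 155
n = 155; position = n/2 = 77.5.
This falls in the class 68 to under 72: L = 68, F = 53, f = 31, h = 4.
Median ≈ 68 + ((77.5 − 53) / 31) × 4 = 71.1613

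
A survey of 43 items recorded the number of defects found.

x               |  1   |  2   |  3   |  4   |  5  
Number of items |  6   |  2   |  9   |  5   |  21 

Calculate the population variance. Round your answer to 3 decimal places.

2.085

Values: 1, 2, 3, 4, 5
n = 43, Σfx = 162, mean = 3.7674
Σfx² = 700
Σf(x − x̄)² = Σfx² − (Σfx)²/n = 700 − 162²/43 = 89.6744
Population variance = 89.6744 / 43 = 2.0855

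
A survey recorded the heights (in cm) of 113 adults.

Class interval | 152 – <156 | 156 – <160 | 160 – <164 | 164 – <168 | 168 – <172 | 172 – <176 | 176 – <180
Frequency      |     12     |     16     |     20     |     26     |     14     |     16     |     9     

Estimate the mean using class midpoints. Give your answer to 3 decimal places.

Midpoints: 154, 158, 162, 166, 170, 174, 178
Σfm = 12×154 + 16×158 + 20×162 + 26×166 + 14×170 + 16×174 + 9×178 = 18698
n = Σf = 113
Mean = 18698 / 113 = 165.4690

165.469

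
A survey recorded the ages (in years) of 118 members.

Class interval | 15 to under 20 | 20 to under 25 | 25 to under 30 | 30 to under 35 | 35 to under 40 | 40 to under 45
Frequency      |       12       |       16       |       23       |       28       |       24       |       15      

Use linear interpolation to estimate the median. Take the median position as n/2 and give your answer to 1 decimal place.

31.4

Cumulative frequencies: 12, 28, 51, 79, 103, 118
n = 118; position = n/2 = 59.
This falls in the class 30 to under 35: L = 30, F = 51, f = 28, h = 5.
Median ≈ 30 + ((59 − 51) / 28) × 5 = 31.4286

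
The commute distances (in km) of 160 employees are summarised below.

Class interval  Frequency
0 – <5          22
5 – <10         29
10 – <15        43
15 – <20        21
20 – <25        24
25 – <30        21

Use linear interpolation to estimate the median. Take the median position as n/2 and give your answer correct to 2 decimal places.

13.37

Cumulative frequencies: 22, 51, 94, 115, 139, 160
n = 160; position = n/2 = 80.
This falls in the class 10 – <15: L = 10, F = 51, f = 43, h = 5.
Median ≈ 10 + ((80 − 51) / 43) × 5 = 13.3721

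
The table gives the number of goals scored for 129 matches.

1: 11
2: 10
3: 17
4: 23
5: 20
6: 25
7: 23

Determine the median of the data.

Cumulative frequencies: 11, 21, 38, 61, 81, 106, 129
n = 129, so the median is the value in position (n+1)/2 = 65.
Position 65 falls at value 5.

5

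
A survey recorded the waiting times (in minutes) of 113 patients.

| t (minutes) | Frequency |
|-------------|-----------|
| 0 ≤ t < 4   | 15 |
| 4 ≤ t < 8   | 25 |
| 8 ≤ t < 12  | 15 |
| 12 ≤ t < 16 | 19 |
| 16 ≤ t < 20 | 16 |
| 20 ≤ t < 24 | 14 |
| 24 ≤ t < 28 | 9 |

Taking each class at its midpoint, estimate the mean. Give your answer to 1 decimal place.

12.6

Midpoints: 2, 6, 10, 14, 18, 22, 26
Σfm = 15×2 + 25×6 + 15×10 + 19×14 + 16×18 + 14×22 + 9×26 = 1426
n = Σf = 113
Mean = 1426 / 113 = 12.6195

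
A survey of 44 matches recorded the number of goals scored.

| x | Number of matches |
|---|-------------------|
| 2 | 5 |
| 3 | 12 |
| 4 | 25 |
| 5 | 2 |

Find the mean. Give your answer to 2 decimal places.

3.55

Values: 2, 3, 4, 5
Σfx = 5×2 + 12×3 + 25×4 + 2×5 = 156
n = Σf = 44
Mean = 156 / 44 = 3.5455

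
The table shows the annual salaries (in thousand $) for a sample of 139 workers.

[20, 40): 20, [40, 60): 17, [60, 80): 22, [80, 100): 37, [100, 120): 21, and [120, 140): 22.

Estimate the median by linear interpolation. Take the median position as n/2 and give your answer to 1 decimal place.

85.7

Cumulative frequencies: 20, 37, 59, 96, 117, 139
n = 139; position = n/2 = 69.5.
This falls in the class [80, 100): L = 80, F = 59, f = 37, h = 20.
Median ≈ 80 + ((69.5 − 59) / 37) × 20 = 85.6757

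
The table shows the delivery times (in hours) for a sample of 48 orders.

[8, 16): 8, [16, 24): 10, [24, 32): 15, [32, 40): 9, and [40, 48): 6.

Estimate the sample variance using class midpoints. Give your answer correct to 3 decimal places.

Midpoints: 12, 20, 28, 36, 44
n = 48, Σfm = 1304, mean = 27.1667
Σfm² = 40192
Σf(m − x̄)² = Σfm² − (Σfm)²/n = 40192 − 1304²/48 = 4766.6667
Sample variance = 4766.6667 / 47 = 101.4184

101.418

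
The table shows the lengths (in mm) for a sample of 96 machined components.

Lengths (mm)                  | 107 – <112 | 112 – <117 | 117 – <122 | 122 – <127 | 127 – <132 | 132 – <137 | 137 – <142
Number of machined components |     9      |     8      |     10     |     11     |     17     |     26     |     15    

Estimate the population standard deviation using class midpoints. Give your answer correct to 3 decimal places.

9.413

Midpoints: 109.5, 114.5, 119.5, 124.5, 129.5, 134.5, 139.5
n = 96, Σfm = 12257, mean = 127.6771
Σfm² = 1573444
Σf(m − x̄)² = Σfm² − (Σfm)²/n = 1573444 − 12257²/96 = 8505.9896
Population variance = 8505.9896 / 96 = 88.6041
Standard deviation = √88.6041 = 9.4130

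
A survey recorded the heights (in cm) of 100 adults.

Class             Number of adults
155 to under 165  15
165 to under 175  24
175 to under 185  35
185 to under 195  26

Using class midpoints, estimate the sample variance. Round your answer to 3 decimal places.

103.192

Midpoints: 160, 170, 180, 190
n = 100, Σfm = 17720, mean = 177.2000
Σfm² = 3150200
Σf(m − x̄)² = Σfm² − (Σfm)²/n = 3150200 − 17720²/100 = 10216.0000
Sample variance = 10216.0000 / 99 = 103.1919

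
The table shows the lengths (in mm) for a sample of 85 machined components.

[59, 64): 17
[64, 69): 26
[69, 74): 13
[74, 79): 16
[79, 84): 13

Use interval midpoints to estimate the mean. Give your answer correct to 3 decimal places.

70.441

Midpoints: 61.5, 66.5, 71.5, 76.5, 81.5
Σfm = 17×61.5 + 26×66.5 + 13×71.5 + 16×76.5 + 13×81.5 = 5987.5
n = Σf = 85
Mean = 5987.5 / 85 = 70.4412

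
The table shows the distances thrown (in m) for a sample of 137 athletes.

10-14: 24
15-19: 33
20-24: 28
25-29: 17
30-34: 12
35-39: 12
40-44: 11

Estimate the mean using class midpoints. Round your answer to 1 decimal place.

23.5

Midpoints: 12, 17, 22, 27, 32, 37, 42
Σfm = 24×12 + 33×17 + 28×22 + 17×27 + 12×32 + 12×37 + 11×42 = 3214
n = Σf = 137
Mean = 3214 / 137 = 23.4599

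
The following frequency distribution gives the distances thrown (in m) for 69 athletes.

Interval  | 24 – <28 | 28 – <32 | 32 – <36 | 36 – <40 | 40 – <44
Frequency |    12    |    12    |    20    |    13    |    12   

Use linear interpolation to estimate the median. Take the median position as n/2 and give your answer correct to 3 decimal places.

Cumulative frequencies: 12, 24, 44, 57, 69
n = 69; position = n/2 = 34.5.
This falls in the class 32 – <36: L = 32, F = 24, f = 20, h = 4.
Median ≈ 32 + ((34.5 − 24) / 20) × 4 = 34.1000

34.100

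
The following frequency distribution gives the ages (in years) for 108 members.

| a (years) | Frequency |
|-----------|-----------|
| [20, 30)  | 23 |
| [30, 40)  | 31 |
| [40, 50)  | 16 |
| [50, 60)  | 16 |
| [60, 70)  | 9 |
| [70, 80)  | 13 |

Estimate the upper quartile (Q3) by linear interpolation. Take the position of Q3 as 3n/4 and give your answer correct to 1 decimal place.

Cumulative frequencies: 23, 54, 70, 86, 95, 108
n = 108; position = 3n/4 = 81.
This falls in the class [50, 60): L = 50, F = 70, f = 16, h = 10.
Upper quartile ≈ 50 + ((81 − 70) / 16) × 10 = 56.8750

56.9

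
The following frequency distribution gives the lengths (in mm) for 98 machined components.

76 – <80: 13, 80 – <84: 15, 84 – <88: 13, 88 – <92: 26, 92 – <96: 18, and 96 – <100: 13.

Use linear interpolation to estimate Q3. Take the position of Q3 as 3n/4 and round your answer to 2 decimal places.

93.44

Cumulative frequencies: 13, 28, 41, 67, 85, 98
n = 98; position = 3n/4 = 73.5.
This falls in the class 92 – <96: L = 92, F = 67, f = 18, h = 4.
Upper quartile ≈ 92 + ((73.5 − 67) / 18) × 4 = 93.4444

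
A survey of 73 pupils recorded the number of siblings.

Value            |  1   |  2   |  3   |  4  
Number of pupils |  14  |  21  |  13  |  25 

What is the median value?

Cumulative frequencies: 14, 35, 48, 73
n = 73, so the median is the value in position (n+1)/2 = 37.
Position 37 falls at value 3.

3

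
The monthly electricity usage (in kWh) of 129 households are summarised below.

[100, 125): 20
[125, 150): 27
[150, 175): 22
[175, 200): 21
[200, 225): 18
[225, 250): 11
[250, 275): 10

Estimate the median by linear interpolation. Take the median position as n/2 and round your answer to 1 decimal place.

Cumulative frequencies: 20, 47, 69, 90, 108, 119, 129
n = 129; position = n/2 = 64.5.
This falls in the class [150, 175): L = 150, F = 47, f = 22, h = 25.
Median ≈ 150 + ((64.5 − 47) / 22) × 25 = 169.8864

169.9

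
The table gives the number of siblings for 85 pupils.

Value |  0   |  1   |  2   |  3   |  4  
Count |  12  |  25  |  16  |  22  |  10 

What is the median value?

2

Cumulative frequencies: 12, 37, 53, 75, 85
n = 85, so the median is the value in position (n+1)/2 = 43.
Position 43 falls at value 2.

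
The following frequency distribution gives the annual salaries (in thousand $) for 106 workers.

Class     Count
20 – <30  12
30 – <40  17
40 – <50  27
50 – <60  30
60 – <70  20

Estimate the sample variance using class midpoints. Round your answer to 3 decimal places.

159.111

Midpoints: 25, 35, 45, 55, 65
n = 106, Σfm = 5060, mean = 47.7358
Σfm² = 258250
Σf(m − x̄)² = Σfm² − (Σfm)²/n = 258250 − 5060²/106 = 16706.6038
Sample variance = 16706.6038 / 105 = 159.1105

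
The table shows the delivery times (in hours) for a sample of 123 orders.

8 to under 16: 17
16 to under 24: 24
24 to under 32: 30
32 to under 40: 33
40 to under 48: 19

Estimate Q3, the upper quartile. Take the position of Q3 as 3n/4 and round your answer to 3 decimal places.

37.152

Cumulative frequencies: 17, 41, 71, 104, 123
n = 123; position = 3n/4 = 92.25.
This falls in the class 32 to under 40: L = 32, F = 71, f = 33, h = 8.
Upper quartile ≈ 32 + ((92.25 − 71) / 33) × 8 = 37.1515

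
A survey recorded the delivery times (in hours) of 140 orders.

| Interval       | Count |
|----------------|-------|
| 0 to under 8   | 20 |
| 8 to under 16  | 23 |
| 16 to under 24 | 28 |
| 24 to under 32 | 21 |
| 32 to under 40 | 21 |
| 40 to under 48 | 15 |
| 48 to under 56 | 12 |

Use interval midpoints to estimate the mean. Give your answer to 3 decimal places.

Midpoints: 4, 12, 20, 28, 36, 44, 52
Σfm = 20×4 + 23×12 + 28×20 + 21×28 + 21×36 + 15×44 + 12×52 = 3544
n = Σf = 140
Mean = 3544 / 140 = 25.3143

25.314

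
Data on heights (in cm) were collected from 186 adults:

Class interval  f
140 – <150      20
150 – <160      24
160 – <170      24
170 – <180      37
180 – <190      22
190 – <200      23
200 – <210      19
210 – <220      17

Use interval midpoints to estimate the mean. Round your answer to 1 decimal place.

Midpoints: 145, 155, 165, 175, 185, 195, 205, 215
Σfm = 20×145 + 24×155 + 24×165 + 37×175 + 22×185 + 23×195 + 19×205 + 17×215 = 33160
n = Σf = 186
Mean = 33160 / 186 = 178.2796

178.3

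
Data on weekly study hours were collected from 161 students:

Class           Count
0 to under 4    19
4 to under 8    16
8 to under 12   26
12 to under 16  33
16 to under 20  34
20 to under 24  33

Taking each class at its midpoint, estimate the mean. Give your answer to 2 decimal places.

13.63

Midpoints: 2, 6, 10, 14, 18, 22
Σfm = 19×2 + 16×6 + 26×10 + 33×14 + 34×18 + 33×22 = 2194
n = Σf = 161
Mean = 2194 / 161 = 13.6273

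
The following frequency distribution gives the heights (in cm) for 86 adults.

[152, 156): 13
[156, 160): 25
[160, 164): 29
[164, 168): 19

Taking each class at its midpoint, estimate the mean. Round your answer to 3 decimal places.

Midpoints: 154, 158, 162, 166
Σfm = 13×154 + 25×158 + 29×162 + 19×166 = 13804
n = Σf = 86
Mean = 13804 / 86 = 160.5116

160.512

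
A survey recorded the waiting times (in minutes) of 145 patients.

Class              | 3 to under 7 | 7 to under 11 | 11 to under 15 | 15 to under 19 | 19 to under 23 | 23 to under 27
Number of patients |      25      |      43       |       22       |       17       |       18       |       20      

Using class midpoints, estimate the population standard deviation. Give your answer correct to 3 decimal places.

6.720

Midpoints: 5, 9, 13, 17, 21, 25
n = 145, Σfm = 1965, mean = 13.5517
Σfm² = 33177
Σf(m − x̄)² = Σfm² − (Σfm)²/n = 33177 − 1965²/145 = 6547.8621
Population variance = 6547.8621 / 145 = 45.1577
Standard deviation = √45.1577 = 6.7199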